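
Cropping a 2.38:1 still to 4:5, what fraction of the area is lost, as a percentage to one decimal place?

66.4%

Going from 2.38:1 to 4:5 means cutting width while keeping height.
(0.800)/(2.380) ≈ 0.336 of the area survives, leaving 66.39% discarded.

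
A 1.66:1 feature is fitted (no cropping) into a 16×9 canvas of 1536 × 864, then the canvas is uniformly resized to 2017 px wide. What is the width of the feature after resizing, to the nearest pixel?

1883 px

In the 1536×864 frame the feature fills the height: width = 864 × 1.660 ≈ 1434.24 px.
Resizing to 2017 px wide multiplies everything by 1.3132: 1434.24 → 1883.37 px.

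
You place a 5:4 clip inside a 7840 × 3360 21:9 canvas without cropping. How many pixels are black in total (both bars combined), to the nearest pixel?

5:4 (1.250) < 21:9 (2.333), so the clip fills the height.
That makes the image 4200.0000 px wide (3360 × 5/4).
Leftover width: 7840 − 4200.0000 = 3640.0000 px.
Bar area = 3640.0000 × 3360 ≈ 12230400 px.

12230400 pixels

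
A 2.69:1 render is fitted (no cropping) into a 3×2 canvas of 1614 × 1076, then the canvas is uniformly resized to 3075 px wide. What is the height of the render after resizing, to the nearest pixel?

At 1614×1076 the render is width-limited, so height = 1614 / 2.690 ≈ 600.00 px.
The frame scales by 3075/1614 = 1.9052; 600.00 × 1.9052 ≈ 1143.12 px.

1143 px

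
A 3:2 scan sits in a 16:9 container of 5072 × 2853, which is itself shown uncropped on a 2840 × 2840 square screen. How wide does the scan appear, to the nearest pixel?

2396 px

3:2 in 5072×2853: fills the height, so the scan is 4279.50 × 2853.00.
The 16:9 canvas is width-limited in 2840×2840, giving 2840.00 × 1597.50; scale factor 0.5599.
The scan scales with it: width 4279.50 × 0.5599 ≈ 2396.25.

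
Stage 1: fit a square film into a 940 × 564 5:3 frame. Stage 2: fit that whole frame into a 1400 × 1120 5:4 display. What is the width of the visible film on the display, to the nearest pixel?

840 px

First fit — square into 940×564 spans the height: 564.00 × 564.00.
5:3 in 1400×1120: fills the width, so the intermediate becomes 1400.00 × 840.00 — a scale of ×1.4894.
The film scales with it: width 564.00 × 1.4894 ≈ 840.00.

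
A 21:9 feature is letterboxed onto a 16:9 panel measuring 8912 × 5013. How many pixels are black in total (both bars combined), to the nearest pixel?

10637109 pixels

21:9 is wider than 16:9, so it spans the full width.
That makes the image 3819.4286 px tall (8912 × 9/21).
5013 − 3819.4286 = 1193.5714 px of bars.
Across the 8912-px span: 1193.5714 × 8912 ≈ 10637109 px.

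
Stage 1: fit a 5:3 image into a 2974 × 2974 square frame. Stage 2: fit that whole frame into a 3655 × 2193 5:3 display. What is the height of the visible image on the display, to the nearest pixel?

1316 px

Inside the 2974×2974 canvas the image is width-limited at 2974.00 × 1784.40.
square in 3655×2193: fills the height, so the intermediate becomes 2193.00 × 2193.00 — a scale of ×0.7374.
So the image's height is 1784.40 × 0.7374 ≈ 1315.80.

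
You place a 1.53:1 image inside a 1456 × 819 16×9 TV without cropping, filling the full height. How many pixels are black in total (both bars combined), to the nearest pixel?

The image is 819 × 1.530 ≈ 1253.0700 px wide.
1456 − 1253.0700 = 202.9300 px of bars.
Bar area = 202.9300 × 819 ≈ 166200 px.

166200 pixels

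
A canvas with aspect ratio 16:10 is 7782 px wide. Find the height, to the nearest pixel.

4864 px

At 16:10, 7782·10/16 ≈ 4863.75.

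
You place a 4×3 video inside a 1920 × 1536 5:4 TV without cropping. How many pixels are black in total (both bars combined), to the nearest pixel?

184320 pixels

4×3 (1.333) > 5:4 (1.250), so the video fills the width.
That makes the image 1440.0000 px tall (1920 × 3/4).
Black = 1536 − 1440.0000 = 96.0000 px.
Bar area = 96.0000 × 1920 ≈ 184320 px.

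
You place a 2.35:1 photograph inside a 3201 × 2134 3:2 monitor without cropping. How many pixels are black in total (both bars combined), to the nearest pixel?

Since 2.350 > 1.500, the photograph is width-limited.
That makes the image 1362.1277 px tall (3201 / 2.350).
Leftover height: 2134 − 1362.1277 = 771.8723 px.
Bar area = 771.8723 × 3201 ≈ 2470763 px.

2470763 pixels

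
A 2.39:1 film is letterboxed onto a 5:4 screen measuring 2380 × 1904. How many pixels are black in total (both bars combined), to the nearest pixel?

2.39:1 (2.390) > 5:4 (1.250), so the film fills the width.
The film is 2380 / 2.390 ≈ 995.8159 px tall.
Black = 1904 − 995.8159 = 908.1841 px.
Bar area = 908.1841 × 2380 ≈ 2161478 px.

2161478 pixels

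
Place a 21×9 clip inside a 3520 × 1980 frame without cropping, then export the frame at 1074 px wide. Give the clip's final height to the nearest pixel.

In the 3520×1980 frame the clip fills the width: height = 3520 × 9/21 ≈ 1508.57 px.
Scaling 3520 → 1074 is ×0.3051, so the height becomes 1508.57 × 0.3051 ≈ 460.29 px.

460 px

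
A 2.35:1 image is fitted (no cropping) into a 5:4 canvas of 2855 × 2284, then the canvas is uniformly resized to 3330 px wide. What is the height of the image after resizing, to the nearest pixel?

1417 px

In the 2855×2284 frame the image fills the width: height = 2855 / 2.350 ≈ 1214.89 px.
Scaling 2855 → 3330 is ×1.1664, so the height becomes 1214.89 × 1.1664 ≈ 1417.02 px.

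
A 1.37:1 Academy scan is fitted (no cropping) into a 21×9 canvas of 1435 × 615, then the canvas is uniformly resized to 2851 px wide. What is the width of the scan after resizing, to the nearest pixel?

At 1435×615 the scan is height-limited, so width = 615 × 1.370 ≈ 842.55 px.
Resizing to 2851 px wide multiplies everything by 1.9868: 842.55 → 1673.94 px.

1674 px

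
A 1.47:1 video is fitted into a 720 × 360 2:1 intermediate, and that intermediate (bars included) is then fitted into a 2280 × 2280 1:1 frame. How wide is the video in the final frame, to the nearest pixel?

Inside the 720×360 canvas the video is height-limited at 529.20 × 360.00.
Second fit — the 2:1 canvas into 2280×2280 spans the width: 2280.00 × 1140.00 (×3.1667 from 720×360).
Applying the same ×3.1667: 529.20 → 1675.80.

1676 px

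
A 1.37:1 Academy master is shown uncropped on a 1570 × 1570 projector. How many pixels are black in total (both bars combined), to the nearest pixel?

665703 pixels

Since 1.370 > 1.000, the master is width-limited.
That makes the image 1145.9854 px tall (1570 / 1.370).
Leftover height: 1570 − 1145.9854 = 424.0146 px.
That's 424.0146 × 1570 ≈ 665703 black pixels.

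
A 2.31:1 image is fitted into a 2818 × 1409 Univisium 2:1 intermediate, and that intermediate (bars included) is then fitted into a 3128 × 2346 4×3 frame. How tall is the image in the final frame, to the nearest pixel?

1354 px

First fit — 2.31:1 into 2818×1409 spans the width: 2818.00 × 1219.91.
Second fit — the Univisium 2:1 canvas into 3128×2346 spans the width: 3128.00 × 1564.00 (×1.1100 from 2818×1409).
So the image's height is 1219.91 × 1.1100 ≈ 1354.11.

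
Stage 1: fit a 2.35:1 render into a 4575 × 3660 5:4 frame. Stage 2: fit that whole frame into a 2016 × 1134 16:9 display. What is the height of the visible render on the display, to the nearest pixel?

603 px

2.35:1 in 4575×3660: fills the width, so the render is 4575.00 × 1946.81.
Second fit — the 5:4 canvas into 2016×1134 spans the height: 1417.50 × 1134.00 (×0.3098 from 4575×3660).
The render scales with it: height 1946.81 × 0.3098 ≈ 603.19.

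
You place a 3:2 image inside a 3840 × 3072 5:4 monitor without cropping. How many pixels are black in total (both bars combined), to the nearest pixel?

1966080 pixels

Since 1.500 > 1.250, the image is width-limited.
Content height = 3840 × 2/3 ≈ 2560.0000 px.
Leftover height: 3072 − 2560.0000 = 512.0000 px.
Bar area = 512.0000 × 3840 ≈ 1966080 px.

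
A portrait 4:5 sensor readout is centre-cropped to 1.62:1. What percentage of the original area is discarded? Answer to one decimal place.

50.6%

1.62:1 is wider than portrait 4:5, so the crop keeps the full width and trims the height.
(0.800)/(1.620) ≈ 0.494 of the area survives, leaving 50.62% discarded.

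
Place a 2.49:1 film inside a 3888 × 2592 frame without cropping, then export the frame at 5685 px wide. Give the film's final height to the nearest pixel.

2283 px

At 3888×2592 the film is width-limited, so height = 3888 / 2.490 ≈ 1561.45 px.
The frame scales by 5685/3888 = 1.4622; 1561.45 × 1.4622 ≈ 2283.13 px.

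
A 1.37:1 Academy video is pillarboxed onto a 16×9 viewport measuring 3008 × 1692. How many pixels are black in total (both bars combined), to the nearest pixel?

1167412 pixels

Since 1.370 < 1.778, the video is height-limited.
Content width = 1692 × 1.370 ≈ 2318.0400 px.
Black = 3008 − 2318.0400 = 689.9600 px.
Across the 1692-px span: 689.9600 × 1692 ≈ 1167412 px.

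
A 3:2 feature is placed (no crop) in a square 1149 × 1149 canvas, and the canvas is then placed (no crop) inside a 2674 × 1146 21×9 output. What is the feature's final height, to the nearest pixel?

3:2 in 1149×1149: fills the width, so the feature is 1149.00 × 766.00.
The square canvas is height-limited in 2674×1146, giving 1146.00 × 1146.00; scale factor 0.9974.
Applying the same ×0.9974: 766.00 → 764.00.

764 px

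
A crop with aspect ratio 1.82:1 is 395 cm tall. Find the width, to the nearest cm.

At 1.82:1, 395 × 1.820 ≈ 718.90.

719 cm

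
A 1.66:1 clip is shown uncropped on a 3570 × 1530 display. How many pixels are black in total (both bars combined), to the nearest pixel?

1.66:1 is narrower than 21×9, so it spans the full height.
Content width = 1530 × 1.660 ≈ 2539.8000 px.
3570 − 2539.8000 = 1030.2000 px of bars.
Across the 1530-px span: 1030.2000 × 1530 ≈ 1576206 px.

1576206 pixels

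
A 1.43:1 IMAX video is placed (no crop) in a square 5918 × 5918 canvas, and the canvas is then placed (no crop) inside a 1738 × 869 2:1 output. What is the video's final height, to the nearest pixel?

First fit — 1.43:1 IMAX into 5918×5918 spans the width: 5918.00 × 4138.46.
The square canvas is height-limited in 1738×869, giving 869.00 × 869.00; scale factor 0.1468.
The video scales with it: height 4138.46 × 0.1468 ≈ 607.69.

608 px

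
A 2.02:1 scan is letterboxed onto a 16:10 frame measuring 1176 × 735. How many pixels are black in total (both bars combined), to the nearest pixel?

2.02:1 is wider than 16:10, so it spans the full width.
The scan is 1176 / 2.020 ≈ 582.1782 px tall.
735 − 582.1782 = 152.8218 px of bars.
Bar area = 152.8218 × 1176 ≈ 179718 px.

179718 pixels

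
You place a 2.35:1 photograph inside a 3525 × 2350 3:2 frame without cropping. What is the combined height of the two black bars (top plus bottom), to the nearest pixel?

850 px

2.35:1 (2.350) > 3:2 (1.500), so the photograph fills the width.
The photograph is 3525 / 2.350 ≈ 1500.00 px tall.
Black = 2350 − 1500.00 = 850.00 px.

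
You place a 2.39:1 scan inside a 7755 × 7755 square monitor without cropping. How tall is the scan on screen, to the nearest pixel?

Since 2.390 > 1.000, the scan is width-limited.
The scan is 7755 / 2.390 ≈ 3244.77 px tall.

3245 px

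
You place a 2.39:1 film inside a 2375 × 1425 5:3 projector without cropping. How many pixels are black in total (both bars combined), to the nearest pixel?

1024281 pixels

Since 2.390 > 1.667, the film is width-limited.
That makes the image 993.7238 px tall (2375 / 2.390).
Leftover height: 1425 − 993.7238 = 431.2762 px.
That's 431.2762 × 2375 ≈ 1024281 black pixels.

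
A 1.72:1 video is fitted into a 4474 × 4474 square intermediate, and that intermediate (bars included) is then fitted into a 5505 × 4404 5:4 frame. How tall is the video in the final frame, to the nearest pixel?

2560 px

First fit — 1.72:1 into 4474×4474 spans the width: 4474.00 × 2601.16.
The square canvas is height-limited in 5505×4404, giving 4404.00 × 4404.00; scale factor 0.9844.
Applying the same ×0.9844: 2601.16 → 2560.47.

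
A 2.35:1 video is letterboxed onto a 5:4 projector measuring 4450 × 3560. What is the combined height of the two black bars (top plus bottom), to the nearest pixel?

2.35:1 is wider than 5:4, so it spans the full width.
The video is 4450 / 2.350 ≈ 1893.62 px tall.
Black = 3560 − 1893.62 = 1666.38 px.

1666 px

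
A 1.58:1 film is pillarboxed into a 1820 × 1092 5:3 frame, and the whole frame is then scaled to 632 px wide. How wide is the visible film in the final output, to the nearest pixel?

599 px

At 1820×1092 the film is height-limited, so width = 1092 × 1.580 ≈ 1725.36 px.
The frame scales by 632/1820 = 0.3473; 1725.36 × 0.3473 ≈ 599.14 px.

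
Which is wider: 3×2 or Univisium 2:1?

Univisium 2:1

3×2 = 1.5 and Univisium 2:1 = 2; 2 > 1.5.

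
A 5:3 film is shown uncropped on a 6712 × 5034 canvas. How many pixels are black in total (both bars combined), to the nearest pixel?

6757642 pixels

5:3 is wider than 4:3, so it spans the full width.
Content height = 6712 × 3/5 ≈ 4027.2000 px.
Black = 5034 − 4027.2000 = 1006.8000 px.
Bar area = 1006.8000 × 6712 ≈ 6757642 px.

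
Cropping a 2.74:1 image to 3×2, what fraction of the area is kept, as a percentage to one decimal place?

Going from 2.74:1 to 3×2 means cutting width while keeping height.
Area ratio = (1.500)/(2.740) = 54.74% retained.

54.7%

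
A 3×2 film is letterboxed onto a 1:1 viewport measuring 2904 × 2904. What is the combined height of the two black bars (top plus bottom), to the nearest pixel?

3×2 (1.500) > 1:1 (1.000), so the film fills the width.
The film is 2904 × 2/3 ≈ 1936.00 px tall.
2904 − 1936.00 = 968.00 px of bars.

968 px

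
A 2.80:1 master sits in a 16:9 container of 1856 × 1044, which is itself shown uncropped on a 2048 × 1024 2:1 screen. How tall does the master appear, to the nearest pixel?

650 px

Inside the 1856×1044 canvas the master is width-limited at 1856.00 × 662.86.
16:9 in 2048×1024: fills the height, so the intermediate becomes 1820.44 × 1024.00 — a scale of ×0.9808.
So the master's height is 662.86 × 0.9808 ≈ 650.16.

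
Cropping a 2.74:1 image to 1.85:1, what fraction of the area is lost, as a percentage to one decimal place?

The height stays; only width is cut (since 1.85:1 is narrower than 2.74:1).
(1.850)/(2.740) ≈ 0.675 of the area survives, leaving 32.48% discarded.

32.5%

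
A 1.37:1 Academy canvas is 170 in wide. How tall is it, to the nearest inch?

170 / 1.370 = 124.09.

124 in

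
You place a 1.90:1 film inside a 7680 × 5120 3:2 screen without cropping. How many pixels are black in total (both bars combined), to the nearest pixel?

1.90:1 is wider than 3:2, so it spans the full width.
That makes the image 4042.1053 px tall (7680 / 1.900).
5120 − 4042.1053 = 1077.8947 px of bars.
Bar area = 1077.8947 × 7680 ≈ 8278232 px.

8278232 pixels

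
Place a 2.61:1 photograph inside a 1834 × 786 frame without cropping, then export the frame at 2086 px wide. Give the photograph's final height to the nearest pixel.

In the 1834×786 frame the photograph fills the width: height = 1834 / 2.610 ≈ 702.68 px.
Resizing to 2086 px wide multiplies everything by 1.1374: 702.68 → 799.23 px.

799 px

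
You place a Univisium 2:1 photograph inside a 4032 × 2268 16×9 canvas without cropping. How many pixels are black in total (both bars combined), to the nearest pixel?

Univisium 2:1 is wider than 16×9, so it spans the full width.
The photograph is 4032 × 1/2 ≈ 2016.0000 px tall.
Leftover height: 2268 − 2016.0000 = 252.0000 px.
Across the 4032-px span: 252.0000 × 4032 ≈ 1016064 px.

1016064 pixels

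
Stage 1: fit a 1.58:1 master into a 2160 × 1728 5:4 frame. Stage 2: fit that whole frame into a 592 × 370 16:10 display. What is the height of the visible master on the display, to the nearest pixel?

First fit — 1.58:1 into 2160×1728 spans the width: 2160.00 × 1367.09.
The 5:4 canvas is height-limited in 592×370, giving 462.50 × 370.00; scale factor 0.2141.
So the master's height is 1367.09 × 0.2141 ≈ 292.72.

293 px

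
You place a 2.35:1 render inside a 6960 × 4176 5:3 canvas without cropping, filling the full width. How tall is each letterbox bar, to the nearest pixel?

That makes the image 2961.70 px tall (6960 / 2.350).
Black = 4176 − 2961.70 = 1214.30 px, or 607.15 per bar.

607 px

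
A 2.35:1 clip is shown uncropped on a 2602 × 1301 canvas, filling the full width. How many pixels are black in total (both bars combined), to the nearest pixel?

Content height = 2602 / 2.350 ≈ 1107.2340 px.
1301 − 1107.2340 = 193.7660 px of bars.
Bar area = 193.7660 × 2602 ≈ 504179 px.

504179 pixels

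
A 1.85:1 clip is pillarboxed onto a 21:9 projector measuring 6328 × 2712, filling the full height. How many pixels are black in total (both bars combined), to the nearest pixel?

Content width = 2712 × 1.850 ≈ 5017.2000 px.
6328 − 5017.2000 = 1310.8000 px of bars.
That's 1310.8000 × 2712 ≈ 3554890 black pixels.

3554890 pixels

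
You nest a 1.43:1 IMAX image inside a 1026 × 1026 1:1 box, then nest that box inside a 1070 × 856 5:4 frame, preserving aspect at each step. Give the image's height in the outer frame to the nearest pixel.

599 px

Inside the 1026×1026 canvas the image is width-limited at 1026.00 × 717.48.
1:1 in 1070×856: fills the height, so the intermediate becomes 856.00 × 856.00 — a scale of ×0.8343.
Applying the same ×0.8343: 717.48 → 598.60.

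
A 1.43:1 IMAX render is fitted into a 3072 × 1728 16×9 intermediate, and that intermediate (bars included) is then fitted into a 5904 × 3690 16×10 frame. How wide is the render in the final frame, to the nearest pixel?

First fit — 1.43:1 IMAX into 3072×1728 spans the height: 2471.04 × 1728.00.
16×9 in 5904×3690: fills the width, so the intermediate becomes 5904.00 × 3321.00 — a scale of ×1.9219.
The render scales with it: width 2471.04 × 1.9219 ≈ 4749.03.

4749 px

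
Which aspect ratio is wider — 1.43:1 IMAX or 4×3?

1.43:1 IMAX

1.43 and 4×3 = 1.333; 1.43 > 1.333.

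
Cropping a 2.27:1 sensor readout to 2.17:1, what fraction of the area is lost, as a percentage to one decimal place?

4.4%

Going from 2.27:1 to 2.17:1 means cutting width while keeping height.
(2.170)/(2.270) ≈ 0.956 of the area survives, leaving 4.41% discarded.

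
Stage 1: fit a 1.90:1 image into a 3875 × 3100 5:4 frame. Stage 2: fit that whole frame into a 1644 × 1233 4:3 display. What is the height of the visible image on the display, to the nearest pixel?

Inside the 3875×3100 canvas the image is width-limited at 3875.00 × 2039.47.
The 5:4 canvas is height-limited in 1644×1233, giving 1541.25 × 1233.00; scale factor 0.3977.
So the image's height is 2039.47 × 0.3977 ≈ 811.18.

811 px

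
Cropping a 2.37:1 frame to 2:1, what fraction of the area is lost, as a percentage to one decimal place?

15.6%

2:1 is narrower than 2.37:1, so the crop keeps the full height and trims the width.
Area ratio = (2.000)/(2.370) = 84.39%; the remaining 15.61% is cropped out.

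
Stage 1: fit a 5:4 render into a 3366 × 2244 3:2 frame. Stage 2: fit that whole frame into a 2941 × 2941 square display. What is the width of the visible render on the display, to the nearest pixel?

Inside the 3366×2244 canvas the render is height-limited at 2805.00 × 2244.00.
Second fit — the 3:2 canvas into 2941×2941 spans the width: 2941.00 × 1960.67 (×0.8737 from 3366×2244).
The render scales with it: width 2805.00 × 0.8737 ≈ 2450.83.

2451 px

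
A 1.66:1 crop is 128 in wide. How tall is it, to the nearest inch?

Height = 128 / 1.660 = 77.11.

77 in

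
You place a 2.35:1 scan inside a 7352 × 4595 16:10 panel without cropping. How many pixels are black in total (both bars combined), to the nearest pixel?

2.35:1 (2.350) > 16:10 (1.600), so the scan fills the width.
That makes the image 3128.5106 px tall (7352 / 2.350).
Black = 4595 − 3128.5106 = 1466.4894 px.
Across the 7352-px span: 1466.4894 × 7352 ≈ 10781630 px.

10781630 pixels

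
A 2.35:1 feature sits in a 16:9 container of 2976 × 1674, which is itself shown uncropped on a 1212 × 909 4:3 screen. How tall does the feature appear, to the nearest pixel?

516 px

2.35:1 in 2976×1674: fills the width, so the feature is 2976.00 × 1266.38.
16:9 in 1212×909: fills the width, so the intermediate becomes 1212.00 × 681.75 — a scale of ×0.4073.
So the feature's height is 1266.38 × 0.4073 ≈ 515.74.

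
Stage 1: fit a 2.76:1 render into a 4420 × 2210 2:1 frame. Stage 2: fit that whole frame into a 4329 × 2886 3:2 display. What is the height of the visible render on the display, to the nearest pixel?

1568 px

Inside the 4420×2210 canvas the render is width-limited at 4420.00 × 1601.45.
The 2:1 canvas is width-limited in 4329×2886, giving 4329.00 × 2164.50; scale factor 0.9794.
So the render's height is 1601.45 × 0.9794 ≈ 1568.48.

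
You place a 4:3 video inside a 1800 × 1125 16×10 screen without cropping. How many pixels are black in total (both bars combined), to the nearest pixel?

Since 1.333 < 1.600, the video is height-limited.
The video is 1125 × 4/3 ≈ 1500.0000 px wide.
1800 − 1500.0000 = 300.0000 px of bars.
Bar area = 300.0000 × 1125 ≈ 337500 px.

337500 pixels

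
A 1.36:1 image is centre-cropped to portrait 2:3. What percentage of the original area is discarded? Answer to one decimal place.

51.0%

portrait 2:3 is narrower than 1.36:1, so the crop keeps the full height and trims the width.
(0.667)/(1.360) ≈ 0.490 of the area survives, leaving 50.98% discarded.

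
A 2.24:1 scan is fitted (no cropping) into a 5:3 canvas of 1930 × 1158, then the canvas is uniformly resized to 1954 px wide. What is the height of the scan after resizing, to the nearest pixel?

In the 1930×1158 frame the scan fills the width: height = 1930 / 2.240 ≈ 861.61 px.
Scaling 1930 → 1954 is ×1.0124, so the height becomes 861.61 × 1.0124 ≈ 872.32 px.

872 px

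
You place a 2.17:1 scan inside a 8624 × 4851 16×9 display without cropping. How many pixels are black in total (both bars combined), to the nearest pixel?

2.17:1 (2.170) > 16×9 (1.778), so the scan fills the width.
That makes the image 3974.1935 px tall (8624 / 2.170).
Leftover height: 4851 − 3974.1935 = 876.8065 px.
Bar area = 876.8065 × 8624 ≈ 7561579 px.

7561579 pixels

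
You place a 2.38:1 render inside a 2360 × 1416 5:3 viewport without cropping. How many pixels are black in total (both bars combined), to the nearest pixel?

Since 2.380 > 1.667, the render is width-limited.
Content height = 2360 / 2.380 ≈ 991.5966 px.
1416 − 991.5966 = 424.4034 px of bars.
Bar area = 424.4034 × 2360 ≈ 1001592 px.

1001592 pixels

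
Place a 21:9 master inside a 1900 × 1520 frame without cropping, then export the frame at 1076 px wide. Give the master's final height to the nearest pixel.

461 px

In the 1900×1520 frame the master fills the width: height = 1900 × 9/21 ≈ 814.29 px.
Resizing to 1076 px wide multiplies everything by 0.5663: 814.29 → 461.14 px.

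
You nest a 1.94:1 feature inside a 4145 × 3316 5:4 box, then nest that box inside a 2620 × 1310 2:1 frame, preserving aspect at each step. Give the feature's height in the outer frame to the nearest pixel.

Inside the 4145×3316 canvas the feature is width-limited at 4145.00 × 2136.60.
5:4 in 2620×1310: fills the height, so the intermediate becomes 1637.50 × 1310.00 — a scale of ×0.3951.
So the feature's height is 2136.60 × 0.3951 ≈ 844.07.

844 px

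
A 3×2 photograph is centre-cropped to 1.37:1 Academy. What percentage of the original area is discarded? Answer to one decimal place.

Going from 3×2 to 1.37:1 Academy means cutting width while keeping height.
Area ratio = (1.370)/(1.500) = 91.33%; the remaining 8.67% is cropped out.

8.7%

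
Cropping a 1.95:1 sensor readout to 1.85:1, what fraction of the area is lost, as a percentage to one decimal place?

1.85:1 is narrower than 1.95:1, so the crop keeps the full height and trims the width.
(1.850)/(1.950) ≈ 0.949 of the area survives, leaving 5.13% discarded.

5.1%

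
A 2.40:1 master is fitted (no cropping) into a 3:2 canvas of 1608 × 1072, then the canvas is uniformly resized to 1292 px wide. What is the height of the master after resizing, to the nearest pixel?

In the 1608×1072 frame the master fills the width: height = 1608 / 2.400 ≈ 670.00 px.
Resizing to 1292 px wide multiplies everything by 0.8035: 670.00 → 538.33 px.

538 px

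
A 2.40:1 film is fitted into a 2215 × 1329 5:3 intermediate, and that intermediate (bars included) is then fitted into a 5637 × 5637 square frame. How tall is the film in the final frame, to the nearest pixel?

2349 px

Inside the 2215×1329 canvas the film is width-limited at 2215.00 × 922.92.
5:3 in 5637×5637: fills the width, so the intermediate becomes 5637.00 × 3382.20 — a scale of ×2.5449.
The film scales with it: height 922.92 × 2.5449 ≈ 2348.75.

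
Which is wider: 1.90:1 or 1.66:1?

1.90:1

1.9 and 1.66; 1.9 > 1.66.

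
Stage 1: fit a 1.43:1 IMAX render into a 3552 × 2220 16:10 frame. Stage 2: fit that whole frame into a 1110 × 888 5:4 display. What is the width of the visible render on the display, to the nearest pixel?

First fit — 1.43:1 IMAX into 3552×2220 spans the height: 3174.60 × 2220.00.
Second fit — the 16:10 canvas into 1110×888 spans the width: 1110.00 × 693.75 (×0.3125 from 3552×2220).
The render scales with it: width 3174.60 × 0.3125 ≈ 992.06.

992 px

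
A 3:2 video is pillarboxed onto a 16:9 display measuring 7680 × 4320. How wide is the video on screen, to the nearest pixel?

6480 px

3:2 is narrower than 16:9, so it spans the full height.
That makes the image 6480.00 px wide (4320 × 3/2).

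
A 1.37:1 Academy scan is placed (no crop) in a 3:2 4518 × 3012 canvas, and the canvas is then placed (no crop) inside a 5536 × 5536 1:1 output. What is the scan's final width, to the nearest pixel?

5056 px

First fit — 1.37:1 Academy into 4518×3012 spans the height: 4126.44 × 3012.00.
Second fit — the 3:2 canvas into 5536×5536 spans the width: 5536.00 × 3690.67 (×1.2253 from 4518×3012).
The scan scales with it: width 4126.44 × 1.2253 ≈ 5056.21.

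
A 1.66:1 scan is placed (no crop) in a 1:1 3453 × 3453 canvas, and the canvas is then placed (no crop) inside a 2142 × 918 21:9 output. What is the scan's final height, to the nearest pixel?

553 px

First fit — 1.66:1 into 3453×3453 spans the width: 3453.00 × 2080.12.
1:1 in 2142×918: fills the height, so the intermediate becomes 918.00 × 918.00 — a scale of ×0.2659.
Applying the same ×0.2659: 2080.12 → 553.01.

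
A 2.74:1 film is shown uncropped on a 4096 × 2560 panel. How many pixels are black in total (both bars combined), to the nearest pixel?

4362688 pixels

2.74:1 is wider than 16×10, so it spans the full width.
That makes the image 1494.8905 px tall (4096 / 2.740).
Black = 2560 − 1494.8905 = 1065.1095 px.
That's 1065.1095 × 4096 ≈ 4362688 black pixels.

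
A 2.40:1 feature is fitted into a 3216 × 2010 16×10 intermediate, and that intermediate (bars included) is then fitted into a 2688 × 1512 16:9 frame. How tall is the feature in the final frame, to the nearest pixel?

Inside the 3216×2010 canvas the feature is width-limited at 3216.00 × 1340.00.
16×10 in 2688×1512: fills the height, so the intermediate becomes 2419.20 × 1512.00 — a scale of ×0.7522.
The feature scales with it: height 1340.00 × 0.7522 ≈ 1008.00.

1008 px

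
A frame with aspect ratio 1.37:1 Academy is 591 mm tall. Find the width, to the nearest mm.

810 mm

Width = 591 × 1.370 = 809.67.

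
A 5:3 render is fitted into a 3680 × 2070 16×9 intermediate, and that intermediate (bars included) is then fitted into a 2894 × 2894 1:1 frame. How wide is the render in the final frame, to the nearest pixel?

First fit — 5:3 into 3680×2070 spans the height: 3450.00 × 2070.00.
Second fit — the 16×9 canvas into 2894×2894 spans the width: 2894.00 × 1627.88 (×0.7864 from 3680×2070).
Applying the same ×0.7864: 3450.00 → 2713.12.

2713 px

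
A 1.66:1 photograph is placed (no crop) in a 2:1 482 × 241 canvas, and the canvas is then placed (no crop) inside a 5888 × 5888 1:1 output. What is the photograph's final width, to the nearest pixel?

1.66:1 in 482×241: fills the height, so the photograph is 400.06 × 241.00.
The 2:1 canvas is width-limited in 5888×5888, giving 5888.00 × 2944.00; scale factor 12.2158.
The photograph scales with it: width 400.06 × 12.2158 ≈ 4887.04.

4887 px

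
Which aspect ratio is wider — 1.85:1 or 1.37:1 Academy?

1.85:1

1.85 and 1.37; 1.85 > 1.37.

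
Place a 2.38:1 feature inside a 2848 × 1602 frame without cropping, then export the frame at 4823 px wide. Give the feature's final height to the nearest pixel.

At 2848×1602 the feature is width-limited, so height = 2848 / 2.380 ≈ 1196.64 px.
Resizing to 4823 px wide multiplies everything by 1.6935: 1196.64 → 2026.47 px.

2026 px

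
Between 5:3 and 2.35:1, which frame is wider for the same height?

2.35:1

5:3 = 1.667 and 2.35; 2.35 > 1.667.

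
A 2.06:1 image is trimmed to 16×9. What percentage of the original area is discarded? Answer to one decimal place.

Going from 2.06:1 to 16×9 means cutting width while keeping height.
Area ratio = (1.778)/(2.060) = 86.30%; the remaining 13.70% is cropped out.

13.7%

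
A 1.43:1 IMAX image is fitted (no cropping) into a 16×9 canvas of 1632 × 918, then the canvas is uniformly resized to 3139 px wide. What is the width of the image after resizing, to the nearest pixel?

2525 px

Fitted into 1632×918, the image spans the height; its width is 918 × 1.430 ≈ 1312.74 px.
Scaling 1632 → 3139 is ×1.9234, so the width becomes 1312.74 × 1.9234 ≈ 2524.93 px.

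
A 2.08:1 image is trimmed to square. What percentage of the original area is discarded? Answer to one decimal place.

51.9%

square is narrower than 2.08:1, so the crop keeps the full height and trims the width.
(1.000)/(2.080) ≈ 0.481 of the area survives, leaving 51.92% discarded.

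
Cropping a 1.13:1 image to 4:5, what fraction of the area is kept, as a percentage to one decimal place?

70.8%

4:5 is narrower than 1.13:1, so the crop keeps the full height and trims the width.
(0.800)/(1.130) ≈ 0.708 of the area survives.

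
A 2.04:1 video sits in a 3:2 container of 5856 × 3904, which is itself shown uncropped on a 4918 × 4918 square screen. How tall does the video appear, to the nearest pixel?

2411 px

2.04:1 in 5856×3904: fills the width, so the video is 5856.00 × 2870.59.
Second fit — the 3:2 canvas into 4918×4918 spans the width: 4918.00 × 3278.67 (×0.8398 from 5856×3904).
The video scales with it: height 2870.59 × 0.8398 ≈ 2410.78.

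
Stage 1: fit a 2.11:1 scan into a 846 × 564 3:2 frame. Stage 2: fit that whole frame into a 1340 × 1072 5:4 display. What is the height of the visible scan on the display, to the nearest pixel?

First fit — 2.11:1 into 846×564 spans the width: 846.00 × 400.95.
3:2 in 1340×1072: fills the width, so the intermediate becomes 1340.00 × 893.33 — a scale of ×1.5839.
Applying the same ×1.5839: 400.95 → 635.07.

635 px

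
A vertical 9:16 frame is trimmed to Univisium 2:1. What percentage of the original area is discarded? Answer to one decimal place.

71.9%

The width stays; only height is cut (since Univisium 2:1 is wider than vertical 9:16).
Area ratio = (0.562)/(2.000) = 28.12%; the remaining 71.88% is cropped out.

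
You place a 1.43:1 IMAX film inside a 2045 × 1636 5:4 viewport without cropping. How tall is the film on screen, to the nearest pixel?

1.43:1 IMAX is wider than 5:4, so it spans the full width.
The film is 2045 / 1.430 ≈ 1430.07 px tall.

1430 px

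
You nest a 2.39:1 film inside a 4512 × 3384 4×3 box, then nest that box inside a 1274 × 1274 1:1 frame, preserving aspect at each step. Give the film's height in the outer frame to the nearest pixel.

533 px

Inside the 4512×3384 canvas the film is width-limited at 4512.00 × 1887.87.
Second fit — the 4×3 canvas into 1274×1274 spans the width: 1274.00 × 955.50 (×0.2824 from 4512×3384).
So the film's height is 1887.87 × 0.2824 ≈ 533.05.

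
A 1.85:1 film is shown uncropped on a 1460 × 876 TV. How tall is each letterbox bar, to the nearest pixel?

43 px

1.85:1 (1.850) > 5:3 (1.667), so the film fills the width.
Content height = 1460 / 1.850 ≈ 789.19 px.
Black = 876 − 789.19 = 86.81 px, or 43.41 per bar.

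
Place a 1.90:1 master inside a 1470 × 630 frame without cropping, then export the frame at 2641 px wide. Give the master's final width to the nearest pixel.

In the 1470×630 frame the master fills the height: width = 630 × 1.900 ≈ 1197.00 px.
Resizing to 2641 px wide multiplies everything by 1.7966: 1197.00 → 2150.53 px.

2151 px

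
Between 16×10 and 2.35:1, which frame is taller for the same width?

16×10 = 1.6 and 2.35; 2.35 > 1.6. The smaller width-to-height ratio is the taller frame.

16×10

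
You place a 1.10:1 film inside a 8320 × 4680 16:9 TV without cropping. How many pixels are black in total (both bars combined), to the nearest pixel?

1.10:1 is narrower than 16:9, so it spans the full height.
Content width = 4680 × 1.100 ≈ 5148.0000 px.
Black = 8320 − 5148.0000 = 3172.0000 px.
Across the 4680-px span: 3172.0000 × 4680 ≈ 14844960 px.

14844960 pixels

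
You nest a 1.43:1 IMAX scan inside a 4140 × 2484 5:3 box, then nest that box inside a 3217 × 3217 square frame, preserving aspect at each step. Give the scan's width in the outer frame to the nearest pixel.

Inside the 4140×2484 canvas the scan is height-limited at 3552.12 × 2484.00.
The 5:3 canvas is width-limited in 3217×3217, giving 3217.00 × 1930.20; scale factor 0.7771.
The scan scales with it: width 3552.12 × 0.7771 ≈ 2760.19.

2760 px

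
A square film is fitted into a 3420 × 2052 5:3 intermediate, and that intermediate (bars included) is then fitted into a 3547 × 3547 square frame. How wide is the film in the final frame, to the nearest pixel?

2128 px

square in 3420×2052: fills the height, so the film is 2052.00 × 2052.00.
The 5:3 canvas is width-limited in 3547×3547, giving 3547.00 × 2128.20; scale factor 1.0371.
So the film's width is 2052.00 × 1.0371 ≈ 2128.20.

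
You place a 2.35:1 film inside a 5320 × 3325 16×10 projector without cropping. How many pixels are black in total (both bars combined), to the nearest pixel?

5645426 pixels

2.35:1 (2.350) > 16×10 (1.600), so the film fills the width.
That makes the image 2263.8298 px tall (5320 / 2.350).
3325 − 2263.8298 = 1061.1702 px of bars.
That's 1061.1702 × 5320 ≈ 5645426 black pixels.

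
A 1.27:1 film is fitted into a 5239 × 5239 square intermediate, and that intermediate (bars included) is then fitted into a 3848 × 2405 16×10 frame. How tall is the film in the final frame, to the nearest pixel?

1894 px

First fit — 1.27:1 into 5239×5239 spans the width: 5239.00 × 4125.20.
Second fit — the square canvas into 3848×2405 spans the height: 2405.00 × 2405.00 (×0.4591 from 5239×5239).
The film scales with it: height 4125.20 × 0.4591 ≈ 1893.70.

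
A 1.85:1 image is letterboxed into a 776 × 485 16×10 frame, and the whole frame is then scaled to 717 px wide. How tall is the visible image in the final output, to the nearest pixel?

388 px

In the 776×485 frame the image fills the width: height = 776 / 1.850 ≈ 419.46 px.
Scaling 776 → 717 is ×0.9240, so the height becomes 419.46 × 0.9240 ≈ 387.57 px.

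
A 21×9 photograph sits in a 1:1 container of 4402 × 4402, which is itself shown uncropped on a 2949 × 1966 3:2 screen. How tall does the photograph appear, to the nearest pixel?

First fit — 21×9 into 4402×4402 spans the width: 4402.00 × 1886.57.
Second fit — the 1:1 canvas into 2949×1966 spans the height: 1966.00 × 1966.00 (×0.4466 from 4402×4402).
Applying the same ×0.4466: 1886.57 → 842.57.

843 px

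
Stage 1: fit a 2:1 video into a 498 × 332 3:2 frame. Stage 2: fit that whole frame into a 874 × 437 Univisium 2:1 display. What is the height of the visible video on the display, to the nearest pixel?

2:1 in 498×332: fills the width, so the video is 498.00 × 249.00.
Second fit — the 3:2 canvas into 874×437 spans the height: 655.50 × 437.00 (×1.3163 from 498×332).
So the video's height is 249.00 × 1.3163 ≈ 327.75.

328 px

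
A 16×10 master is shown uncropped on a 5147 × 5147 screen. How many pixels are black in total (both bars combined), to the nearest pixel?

16×10 (1.600) > 1:1 (1.000), so the master fills the width.
The master is 5147 × 10/16 ≈ 3216.8750 px tall.
5147 − 3216.8750 = 1930.1250 px of bars.
Bar area = 1930.1250 × 5147 ≈ 9934353 px.

9934353 pixels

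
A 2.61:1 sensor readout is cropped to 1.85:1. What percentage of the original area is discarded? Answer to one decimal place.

29.1%

Going from 2.61:1 to 1.85:1 means cutting width while keeping height.
Fraction kept = (1.850)/(2.610) ≈ 70.88%, so 29.12% is lost.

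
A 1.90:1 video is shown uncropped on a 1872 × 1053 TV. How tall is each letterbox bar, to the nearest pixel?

Since 1.900 > 1.778, the video is width-limited.
That makes the image 985.26 px tall (1872 / 1.900).
Black = 1053 − 985.26 = 67.74 px, or 33.87 per bar.

34 px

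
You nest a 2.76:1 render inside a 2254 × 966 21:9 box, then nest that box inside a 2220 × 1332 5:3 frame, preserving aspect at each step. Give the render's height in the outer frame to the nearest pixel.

804 px

Inside the 2254×966 canvas the render is width-limited at 2254.00 × 816.67.
Second fit — the 21:9 canvas into 2220×1332 spans the width: 2220.00 × 951.43 (×0.9849 from 2254×966).
The render scales with it: height 816.67 × 0.9849 ≈ 804.35.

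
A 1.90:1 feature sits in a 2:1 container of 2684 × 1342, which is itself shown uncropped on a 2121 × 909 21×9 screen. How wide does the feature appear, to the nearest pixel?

1727 px

First fit — 1.90:1 into 2684×1342 spans the height: 2549.80 × 1342.00.
The 2:1 canvas is height-limited in 2121×909, giving 1818.00 × 909.00; scale factor 0.6773.
Applying the same ×0.6773: 2549.80 → 1727.10.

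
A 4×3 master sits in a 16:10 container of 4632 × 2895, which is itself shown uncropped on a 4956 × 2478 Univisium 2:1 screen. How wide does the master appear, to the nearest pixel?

3304 px

Inside the 4632×2895 canvas the master is height-limited at 3860.00 × 2895.00.
Second fit — the 16:10 canvas into 4956×2478 spans the height: 3964.80 × 2478.00 (×0.8560 from 4632×2895).
The master scales with it: width 3860.00 × 0.8560 ≈ 3304.00.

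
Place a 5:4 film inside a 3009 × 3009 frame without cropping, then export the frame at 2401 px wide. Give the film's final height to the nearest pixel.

1921 px

At 3009×3009 the film is width-limited, so height = 3009 × 4/5 ≈ 2407.20 px.
Resizing to 2401 px wide multiplies everything by 0.7979: 2407.20 → 1920.80 px.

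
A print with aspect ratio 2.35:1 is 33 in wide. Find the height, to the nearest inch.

14 in

Height = 33 / 2.350 = 14.04.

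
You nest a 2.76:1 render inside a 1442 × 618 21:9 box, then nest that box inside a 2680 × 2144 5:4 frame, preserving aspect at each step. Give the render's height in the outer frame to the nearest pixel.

2.76:1 in 1442×618: fills the width, so the render is 1442.00 × 522.46.
Second fit — the 21:9 canvas into 2680×2144 spans the width: 2680.00 × 1148.57 (×1.8585 from 1442×618).
The render scales with it: height 522.46 × 1.8585 ≈ 971.01.

971 px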